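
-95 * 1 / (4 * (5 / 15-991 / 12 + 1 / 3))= 285 / 983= 0.29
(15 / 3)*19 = 95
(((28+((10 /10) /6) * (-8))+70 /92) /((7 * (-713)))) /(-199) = 3785 /137062842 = 0.00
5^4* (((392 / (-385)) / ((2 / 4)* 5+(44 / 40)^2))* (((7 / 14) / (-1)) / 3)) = 50000 / 1749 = 28.59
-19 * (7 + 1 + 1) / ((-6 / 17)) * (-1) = -969 / 2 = -484.50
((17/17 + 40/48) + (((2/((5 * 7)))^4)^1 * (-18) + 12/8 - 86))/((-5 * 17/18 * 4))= 558233796/127553125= 4.38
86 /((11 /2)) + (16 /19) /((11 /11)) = 3444 /209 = 16.48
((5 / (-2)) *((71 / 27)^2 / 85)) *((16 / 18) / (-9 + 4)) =0.04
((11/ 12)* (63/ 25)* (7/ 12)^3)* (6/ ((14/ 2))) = 3773/ 9600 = 0.39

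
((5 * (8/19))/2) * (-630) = -12600/19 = -663.16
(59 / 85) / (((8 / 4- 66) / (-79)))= 4661 / 5440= 0.86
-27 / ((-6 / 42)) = 189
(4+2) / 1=6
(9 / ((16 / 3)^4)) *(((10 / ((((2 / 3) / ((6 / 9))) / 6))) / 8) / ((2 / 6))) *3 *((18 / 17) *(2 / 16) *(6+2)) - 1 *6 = -5798937 / 1114112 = -5.20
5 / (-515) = -1 / 103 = -0.01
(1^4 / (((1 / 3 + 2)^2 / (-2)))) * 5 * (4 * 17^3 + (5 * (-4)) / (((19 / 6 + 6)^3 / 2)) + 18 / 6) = -36100.93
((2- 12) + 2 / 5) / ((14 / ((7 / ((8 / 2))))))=-6 / 5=-1.20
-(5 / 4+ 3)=-17 / 4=-4.25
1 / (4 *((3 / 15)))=1.25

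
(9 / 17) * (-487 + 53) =-3906 / 17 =-229.76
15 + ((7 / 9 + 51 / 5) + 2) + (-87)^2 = 7596.98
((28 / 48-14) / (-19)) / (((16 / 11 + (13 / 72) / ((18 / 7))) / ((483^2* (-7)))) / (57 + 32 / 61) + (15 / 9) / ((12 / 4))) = 1.27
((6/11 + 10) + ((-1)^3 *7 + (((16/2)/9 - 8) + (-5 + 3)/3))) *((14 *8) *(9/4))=-11732/11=-1066.55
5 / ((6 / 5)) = 25 / 6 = 4.17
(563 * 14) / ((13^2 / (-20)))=-157640 / 169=-932.78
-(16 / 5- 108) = 524 / 5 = 104.80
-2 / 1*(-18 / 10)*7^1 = 126 / 5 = 25.20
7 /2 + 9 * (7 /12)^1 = 35 /4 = 8.75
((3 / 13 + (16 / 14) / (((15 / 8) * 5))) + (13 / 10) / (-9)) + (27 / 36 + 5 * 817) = 334639979 / 81900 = 4085.96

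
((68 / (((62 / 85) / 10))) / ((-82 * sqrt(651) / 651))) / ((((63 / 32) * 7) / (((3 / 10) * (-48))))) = 739840 * sqrt(651) / 62279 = 303.10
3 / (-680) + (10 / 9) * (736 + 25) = 845.55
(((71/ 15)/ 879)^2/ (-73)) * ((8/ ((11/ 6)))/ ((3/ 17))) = -1371152/ 139596912675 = -0.00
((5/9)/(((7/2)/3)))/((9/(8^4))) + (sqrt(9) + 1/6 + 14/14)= 83495/378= 220.89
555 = 555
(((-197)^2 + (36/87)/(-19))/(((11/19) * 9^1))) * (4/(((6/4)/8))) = 124414528/783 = 158894.67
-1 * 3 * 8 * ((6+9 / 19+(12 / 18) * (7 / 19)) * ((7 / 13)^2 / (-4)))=37534 / 3211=11.69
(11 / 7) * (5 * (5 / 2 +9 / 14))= 24.69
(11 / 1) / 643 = 11 / 643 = 0.02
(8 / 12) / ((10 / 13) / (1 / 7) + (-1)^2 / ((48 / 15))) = 416 / 3555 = 0.12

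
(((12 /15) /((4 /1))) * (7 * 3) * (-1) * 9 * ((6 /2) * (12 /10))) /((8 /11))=-18711 /100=-187.11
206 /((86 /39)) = 4017 /43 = 93.42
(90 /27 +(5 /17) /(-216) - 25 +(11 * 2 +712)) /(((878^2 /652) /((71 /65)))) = 30271299359 /45998648280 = 0.66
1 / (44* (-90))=-1 / 3960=-0.00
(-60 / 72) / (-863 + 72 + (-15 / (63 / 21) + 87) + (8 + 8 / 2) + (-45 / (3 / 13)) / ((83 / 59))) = 415 / 416136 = 0.00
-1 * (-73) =73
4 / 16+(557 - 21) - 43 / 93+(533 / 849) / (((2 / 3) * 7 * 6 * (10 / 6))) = 987122417 / 1842330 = 535.80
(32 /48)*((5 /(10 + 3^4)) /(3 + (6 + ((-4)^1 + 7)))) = 5 /1638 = 0.00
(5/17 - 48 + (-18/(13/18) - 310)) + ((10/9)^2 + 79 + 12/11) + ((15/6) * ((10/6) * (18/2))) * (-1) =-133428265/393822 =-338.80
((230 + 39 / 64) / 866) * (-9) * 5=-664155 / 55424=-11.98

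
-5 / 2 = -2.50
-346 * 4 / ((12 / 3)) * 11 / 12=-1903 / 6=-317.17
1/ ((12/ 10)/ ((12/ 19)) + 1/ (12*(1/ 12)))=10/ 29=0.34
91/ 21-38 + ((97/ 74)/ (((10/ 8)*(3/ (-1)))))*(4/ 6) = -56443/ 1665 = -33.90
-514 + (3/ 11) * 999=-2657/ 11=-241.55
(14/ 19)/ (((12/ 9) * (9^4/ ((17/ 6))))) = 119/ 498636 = 0.00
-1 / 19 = -0.05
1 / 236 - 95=-22419 / 236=-95.00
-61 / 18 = -3.39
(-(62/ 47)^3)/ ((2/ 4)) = -476656/ 103823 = -4.59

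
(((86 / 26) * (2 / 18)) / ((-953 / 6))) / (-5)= 86 / 185835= 0.00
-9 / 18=-1 / 2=-0.50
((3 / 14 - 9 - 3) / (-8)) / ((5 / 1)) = 33 / 112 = 0.29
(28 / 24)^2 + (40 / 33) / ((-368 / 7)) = 12187 / 9108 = 1.34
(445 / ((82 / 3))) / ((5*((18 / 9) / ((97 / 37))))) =25899 / 6068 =4.27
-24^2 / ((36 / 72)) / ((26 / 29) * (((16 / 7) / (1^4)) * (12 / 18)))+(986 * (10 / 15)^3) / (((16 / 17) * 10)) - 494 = -4584727 / 3510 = -1306.19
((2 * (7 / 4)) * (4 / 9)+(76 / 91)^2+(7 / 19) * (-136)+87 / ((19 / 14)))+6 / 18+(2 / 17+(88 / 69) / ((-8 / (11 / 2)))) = 922437211 / 58281678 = 15.83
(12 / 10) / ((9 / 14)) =28 / 15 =1.87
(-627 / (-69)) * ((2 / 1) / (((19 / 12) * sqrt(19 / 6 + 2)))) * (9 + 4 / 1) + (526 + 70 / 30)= 3432 * sqrt(186) / 713 + 1585 / 3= 593.98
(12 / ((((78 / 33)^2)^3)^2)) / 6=3138428376721 / 47714478330841088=0.00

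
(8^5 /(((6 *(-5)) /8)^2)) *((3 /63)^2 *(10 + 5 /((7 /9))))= 12058624 /138915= 86.81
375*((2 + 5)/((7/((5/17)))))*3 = 5625/17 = 330.88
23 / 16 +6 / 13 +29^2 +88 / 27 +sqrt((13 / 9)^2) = 4760137 / 5616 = 847.60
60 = 60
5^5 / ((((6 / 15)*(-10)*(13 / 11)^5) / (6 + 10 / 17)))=-2232.57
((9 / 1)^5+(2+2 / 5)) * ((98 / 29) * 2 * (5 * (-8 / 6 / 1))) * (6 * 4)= -1851851904 / 29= -63856962.21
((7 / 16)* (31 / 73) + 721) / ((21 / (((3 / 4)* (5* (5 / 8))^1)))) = 3008375 / 37376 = 80.49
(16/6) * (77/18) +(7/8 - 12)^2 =233579/1728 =135.17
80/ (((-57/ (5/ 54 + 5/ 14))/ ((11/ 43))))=-74800/ 463239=-0.16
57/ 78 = 19/ 26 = 0.73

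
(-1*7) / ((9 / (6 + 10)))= -12.44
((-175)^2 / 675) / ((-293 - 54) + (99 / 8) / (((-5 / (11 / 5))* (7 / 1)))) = -1715000 / 13146003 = -0.13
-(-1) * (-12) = -12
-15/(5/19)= -57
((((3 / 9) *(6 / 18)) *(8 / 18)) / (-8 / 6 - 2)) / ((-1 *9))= 2 / 1215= 0.00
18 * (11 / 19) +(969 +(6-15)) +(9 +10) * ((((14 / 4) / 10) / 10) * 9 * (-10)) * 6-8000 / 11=-242339 / 2090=-115.95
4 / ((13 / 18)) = 72 / 13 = 5.54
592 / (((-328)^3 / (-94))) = 1739 / 1102736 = 0.00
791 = 791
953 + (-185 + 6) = 774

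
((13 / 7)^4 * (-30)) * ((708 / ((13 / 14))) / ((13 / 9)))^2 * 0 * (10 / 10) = 0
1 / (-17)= -1 / 17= -0.06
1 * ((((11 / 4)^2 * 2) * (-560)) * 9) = -76230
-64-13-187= -264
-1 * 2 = -2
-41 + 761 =720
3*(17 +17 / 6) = 119 / 2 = 59.50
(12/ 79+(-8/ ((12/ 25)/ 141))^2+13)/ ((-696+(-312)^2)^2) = 436278539/ 737926036416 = 0.00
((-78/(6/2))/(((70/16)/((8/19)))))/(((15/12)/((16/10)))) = -53248/16625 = -3.20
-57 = -57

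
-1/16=-0.06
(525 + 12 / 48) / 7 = 2101 / 28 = 75.04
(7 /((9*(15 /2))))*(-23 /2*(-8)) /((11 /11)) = 1288 /135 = 9.54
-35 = -35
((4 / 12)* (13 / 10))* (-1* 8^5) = -14199.47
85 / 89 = 0.96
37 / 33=1.12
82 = 82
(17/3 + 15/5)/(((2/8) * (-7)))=-104/21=-4.95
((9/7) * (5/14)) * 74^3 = 9117540/49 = 186072.24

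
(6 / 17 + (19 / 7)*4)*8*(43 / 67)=458896 / 7973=57.56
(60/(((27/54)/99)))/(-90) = -132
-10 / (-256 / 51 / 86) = 10965 / 64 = 171.33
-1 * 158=-158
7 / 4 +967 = 3875 / 4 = 968.75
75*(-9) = -675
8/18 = 4/9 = 0.44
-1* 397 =-397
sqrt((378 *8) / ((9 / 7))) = 28 *sqrt(3) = 48.50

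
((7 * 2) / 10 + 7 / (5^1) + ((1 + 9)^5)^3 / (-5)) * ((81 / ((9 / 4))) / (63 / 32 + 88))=-80027787426188.53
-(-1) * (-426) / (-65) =426 / 65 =6.55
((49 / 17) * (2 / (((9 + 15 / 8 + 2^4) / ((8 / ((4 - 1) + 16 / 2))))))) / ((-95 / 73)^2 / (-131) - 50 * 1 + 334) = 4378476928 / 7970685113655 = 0.00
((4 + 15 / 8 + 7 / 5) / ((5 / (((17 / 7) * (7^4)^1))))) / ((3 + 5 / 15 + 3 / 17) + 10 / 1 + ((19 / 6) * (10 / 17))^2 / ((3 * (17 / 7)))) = 225085002471 / 371052800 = 606.61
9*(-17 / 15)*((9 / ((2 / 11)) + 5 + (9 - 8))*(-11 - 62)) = 413253 / 10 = 41325.30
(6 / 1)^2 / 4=9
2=2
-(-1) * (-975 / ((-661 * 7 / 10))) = 9750 / 4627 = 2.11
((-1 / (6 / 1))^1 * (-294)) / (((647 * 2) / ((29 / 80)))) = 1421 / 103520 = 0.01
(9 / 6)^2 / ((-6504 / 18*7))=-27 / 30352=-0.00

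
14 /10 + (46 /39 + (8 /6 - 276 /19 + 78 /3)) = 57007 /3705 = 15.39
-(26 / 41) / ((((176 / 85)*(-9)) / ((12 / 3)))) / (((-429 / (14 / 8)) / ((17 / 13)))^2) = 1203685 / 310761326304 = 0.00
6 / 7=0.86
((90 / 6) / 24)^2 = 25 / 64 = 0.39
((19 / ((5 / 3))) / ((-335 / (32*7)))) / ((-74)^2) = -3192 / 2293075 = -0.00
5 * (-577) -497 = -3382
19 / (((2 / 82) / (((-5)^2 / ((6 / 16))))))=155800 / 3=51933.33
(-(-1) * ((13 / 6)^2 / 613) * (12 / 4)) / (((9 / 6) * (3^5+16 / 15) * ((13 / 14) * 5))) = 13 / 961797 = 0.00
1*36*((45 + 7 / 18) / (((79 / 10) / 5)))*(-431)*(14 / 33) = -492977800 / 2607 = -189097.74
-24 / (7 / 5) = -120 / 7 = -17.14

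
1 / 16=0.06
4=4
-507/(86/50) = -12675/43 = -294.77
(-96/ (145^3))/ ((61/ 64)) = -0.00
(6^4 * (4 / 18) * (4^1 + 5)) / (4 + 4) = 324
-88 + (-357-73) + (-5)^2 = -493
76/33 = 2.30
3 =3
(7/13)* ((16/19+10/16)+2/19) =1673/1976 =0.85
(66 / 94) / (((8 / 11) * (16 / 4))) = 363 / 1504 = 0.24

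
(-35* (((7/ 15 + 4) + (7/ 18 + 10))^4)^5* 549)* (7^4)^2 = -820050014032469704527378615415876476044394028382752547789704849640959627/ 27017034353459841780000000000000000000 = -30353072928134056085220670000000000.00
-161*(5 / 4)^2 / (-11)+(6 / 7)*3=31343 / 1232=25.44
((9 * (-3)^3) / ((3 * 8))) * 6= -243 / 4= -60.75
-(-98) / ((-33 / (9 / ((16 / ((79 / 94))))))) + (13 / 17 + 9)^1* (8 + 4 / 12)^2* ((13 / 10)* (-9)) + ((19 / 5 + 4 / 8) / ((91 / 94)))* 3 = -506874353243 / 63983920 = -7921.90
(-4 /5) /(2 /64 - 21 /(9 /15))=0.02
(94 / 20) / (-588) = -47 / 5880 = -0.01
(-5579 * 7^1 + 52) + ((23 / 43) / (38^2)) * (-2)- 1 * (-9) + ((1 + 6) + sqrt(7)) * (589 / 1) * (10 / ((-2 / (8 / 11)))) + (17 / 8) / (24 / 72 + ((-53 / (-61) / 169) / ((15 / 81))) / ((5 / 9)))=-104558868926225 / 1937022032- 23560 * sqrt(7) / 11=-59645.90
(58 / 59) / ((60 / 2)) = 29 / 885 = 0.03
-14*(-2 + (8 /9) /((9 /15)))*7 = 1372 /27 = 50.81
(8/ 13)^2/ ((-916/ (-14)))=224/ 38701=0.01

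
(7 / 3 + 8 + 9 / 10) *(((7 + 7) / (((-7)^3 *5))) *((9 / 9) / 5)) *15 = -337 / 1225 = -0.28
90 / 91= 0.99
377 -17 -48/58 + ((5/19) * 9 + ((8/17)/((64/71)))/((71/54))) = 13561089/37468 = 361.94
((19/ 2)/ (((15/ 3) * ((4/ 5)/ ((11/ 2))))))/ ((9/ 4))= 209/ 36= 5.81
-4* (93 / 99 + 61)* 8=-65408 / 33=-1982.06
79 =79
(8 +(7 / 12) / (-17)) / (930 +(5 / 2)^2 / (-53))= 17225 / 2010777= 0.01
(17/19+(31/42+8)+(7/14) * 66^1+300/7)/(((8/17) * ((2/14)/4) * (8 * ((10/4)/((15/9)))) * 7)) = 1159757/19152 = 60.56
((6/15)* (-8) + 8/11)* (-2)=272/55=4.95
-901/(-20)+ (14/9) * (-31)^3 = -8333371/180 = -46296.51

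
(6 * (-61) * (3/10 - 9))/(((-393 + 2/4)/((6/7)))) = -191052/27475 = -6.95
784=784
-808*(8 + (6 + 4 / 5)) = -59792 / 5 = -11958.40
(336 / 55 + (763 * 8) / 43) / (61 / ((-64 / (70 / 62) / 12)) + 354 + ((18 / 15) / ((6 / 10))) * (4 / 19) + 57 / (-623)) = 2055889553536 / 4740658390435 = 0.43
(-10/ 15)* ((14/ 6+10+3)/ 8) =-23/ 18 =-1.28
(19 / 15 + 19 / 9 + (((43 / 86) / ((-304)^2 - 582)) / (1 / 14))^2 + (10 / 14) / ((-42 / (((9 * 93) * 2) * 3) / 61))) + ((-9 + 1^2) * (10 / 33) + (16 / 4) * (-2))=-1067147599089097277 / 204554143650780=-5216.94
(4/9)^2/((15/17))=0.22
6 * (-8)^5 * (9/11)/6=-294912/11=-26810.18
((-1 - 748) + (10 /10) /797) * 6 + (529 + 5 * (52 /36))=-3957.77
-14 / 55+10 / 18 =149 / 495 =0.30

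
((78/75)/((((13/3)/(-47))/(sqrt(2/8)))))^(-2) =625/19881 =0.03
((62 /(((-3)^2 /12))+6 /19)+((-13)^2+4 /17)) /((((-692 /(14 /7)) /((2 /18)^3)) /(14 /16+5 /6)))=-10020359 /5865953904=-0.00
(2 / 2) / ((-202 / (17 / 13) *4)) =-17 / 10504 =-0.00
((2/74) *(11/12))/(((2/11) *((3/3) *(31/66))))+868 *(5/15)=3986377/13764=289.62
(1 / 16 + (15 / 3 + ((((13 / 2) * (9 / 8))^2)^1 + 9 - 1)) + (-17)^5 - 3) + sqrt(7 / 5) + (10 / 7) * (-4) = -2544280129 / 1792 + sqrt(35) / 5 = -1419798.00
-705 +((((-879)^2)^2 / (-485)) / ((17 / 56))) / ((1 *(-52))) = 8357562042909 / 107185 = 77973242.92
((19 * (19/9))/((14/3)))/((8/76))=6859/84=81.65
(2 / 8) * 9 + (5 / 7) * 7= 29 / 4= 7.25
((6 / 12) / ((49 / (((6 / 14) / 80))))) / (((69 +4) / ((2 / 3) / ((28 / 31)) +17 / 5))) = 869 / 280436800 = 0.00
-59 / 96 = -0.61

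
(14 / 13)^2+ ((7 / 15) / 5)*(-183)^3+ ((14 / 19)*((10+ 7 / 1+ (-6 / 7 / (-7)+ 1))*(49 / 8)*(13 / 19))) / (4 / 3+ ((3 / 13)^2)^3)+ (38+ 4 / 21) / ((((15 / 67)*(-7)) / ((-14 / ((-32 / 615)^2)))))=-3362131578417474344401 / 7539510961964800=-445934.97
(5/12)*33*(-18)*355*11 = -1932975/2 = -966487.50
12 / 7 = 1.71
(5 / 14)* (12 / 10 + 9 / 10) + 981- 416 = 2263 / 4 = 565.75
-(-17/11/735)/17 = 1/8085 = 0.00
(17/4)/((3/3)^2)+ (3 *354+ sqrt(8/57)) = 2 *sqrt(114)/57+ 4265/4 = 1066.62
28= 28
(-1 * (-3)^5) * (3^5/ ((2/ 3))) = 177147/ 2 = 88573.50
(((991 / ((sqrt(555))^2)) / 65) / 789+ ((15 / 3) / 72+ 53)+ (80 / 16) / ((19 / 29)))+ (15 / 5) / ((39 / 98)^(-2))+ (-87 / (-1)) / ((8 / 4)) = 120815989941323 / 1154188071400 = 104.68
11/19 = 0.58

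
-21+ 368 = 347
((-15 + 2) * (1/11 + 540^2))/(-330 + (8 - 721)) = 41698813/11473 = 3634.52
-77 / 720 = -0.11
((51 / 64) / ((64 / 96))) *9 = 1377 / 128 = 10.76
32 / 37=0.86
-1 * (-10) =10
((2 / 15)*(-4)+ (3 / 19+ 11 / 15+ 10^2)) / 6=1589 / 95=16.73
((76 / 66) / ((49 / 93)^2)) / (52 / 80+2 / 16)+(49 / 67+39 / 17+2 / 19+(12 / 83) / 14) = 402921205014 / 47439517433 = 8.49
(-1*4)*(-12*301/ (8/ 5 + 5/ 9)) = 650160/ 97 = 6702.68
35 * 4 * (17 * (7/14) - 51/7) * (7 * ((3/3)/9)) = 1190/9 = 132.22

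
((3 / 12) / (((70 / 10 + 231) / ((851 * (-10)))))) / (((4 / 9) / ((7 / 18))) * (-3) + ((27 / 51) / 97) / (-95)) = 39209825 / 15039132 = 2.61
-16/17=-0.94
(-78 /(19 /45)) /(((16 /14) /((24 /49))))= -10530 /133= -79.17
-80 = -80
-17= -17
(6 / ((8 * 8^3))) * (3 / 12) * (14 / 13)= 21 / 53248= 0.00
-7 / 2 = -3.50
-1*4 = -4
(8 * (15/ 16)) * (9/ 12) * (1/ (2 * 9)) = 0.31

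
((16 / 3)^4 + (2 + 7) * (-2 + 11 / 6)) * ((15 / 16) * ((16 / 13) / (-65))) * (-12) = 261658 / 1521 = 172.03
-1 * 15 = -15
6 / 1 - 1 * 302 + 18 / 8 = -1175 / 4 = -293.75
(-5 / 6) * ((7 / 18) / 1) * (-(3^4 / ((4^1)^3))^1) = 105 / 256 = 0.41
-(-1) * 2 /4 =1 /2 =0.50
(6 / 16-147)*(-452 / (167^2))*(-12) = -28.52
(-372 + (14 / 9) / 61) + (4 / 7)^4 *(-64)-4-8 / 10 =-2528198726 / 6590745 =-383.60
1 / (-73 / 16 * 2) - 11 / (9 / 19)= -15329 / 657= -23.33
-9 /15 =-3 /5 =-0.60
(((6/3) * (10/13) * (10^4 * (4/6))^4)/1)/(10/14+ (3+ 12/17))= 190400000000000000000/276939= 687516023384210.96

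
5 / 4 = 1.25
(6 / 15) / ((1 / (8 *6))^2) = 4608 / 5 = 921.60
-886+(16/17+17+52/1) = -13873/17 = -816.06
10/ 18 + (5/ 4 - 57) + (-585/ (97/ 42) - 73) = -1332175/ 3492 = -381.49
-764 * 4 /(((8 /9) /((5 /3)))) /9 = -1910 /3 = -636.67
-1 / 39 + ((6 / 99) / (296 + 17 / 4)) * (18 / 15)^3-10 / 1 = -645665161 / 64403625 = -10.03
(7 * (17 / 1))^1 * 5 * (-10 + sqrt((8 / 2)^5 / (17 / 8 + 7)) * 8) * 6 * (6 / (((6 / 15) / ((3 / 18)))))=-89250 + 4569600 * sqrt(146) / 73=667115.57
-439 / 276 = -1.59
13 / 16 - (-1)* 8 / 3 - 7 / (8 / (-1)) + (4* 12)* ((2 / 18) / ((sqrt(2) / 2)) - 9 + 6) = -6703 / 48 + 16* sqrt(2) / 3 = -132.10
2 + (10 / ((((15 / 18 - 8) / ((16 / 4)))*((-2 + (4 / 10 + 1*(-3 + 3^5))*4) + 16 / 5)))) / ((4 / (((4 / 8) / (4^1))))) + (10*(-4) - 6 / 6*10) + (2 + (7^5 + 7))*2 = 13903910261 / 414004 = 33584.00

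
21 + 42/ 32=357/ 16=22.31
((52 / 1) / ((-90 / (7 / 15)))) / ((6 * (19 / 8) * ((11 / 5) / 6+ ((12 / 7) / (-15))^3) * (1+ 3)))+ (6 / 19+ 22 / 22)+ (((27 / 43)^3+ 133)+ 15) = 149.55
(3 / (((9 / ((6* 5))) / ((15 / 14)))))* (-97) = -1039.29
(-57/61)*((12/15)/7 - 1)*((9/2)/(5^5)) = 0.00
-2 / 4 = -1 / 2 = -0.50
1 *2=2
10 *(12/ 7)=120/ 7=17.14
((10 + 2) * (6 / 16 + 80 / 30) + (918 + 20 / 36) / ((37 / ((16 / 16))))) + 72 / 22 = 64.60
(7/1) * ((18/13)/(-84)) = -3/26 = -0.12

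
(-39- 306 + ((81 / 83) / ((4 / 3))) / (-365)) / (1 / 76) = -794339517 / 30295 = -26220.15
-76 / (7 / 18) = -1368 / 7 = -195.43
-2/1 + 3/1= 1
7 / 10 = 0.70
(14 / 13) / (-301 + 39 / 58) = -812 / 226447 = -0.00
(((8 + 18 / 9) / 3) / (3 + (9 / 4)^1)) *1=40 / 63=0.63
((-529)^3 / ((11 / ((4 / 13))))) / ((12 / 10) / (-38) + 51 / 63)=-5322824.57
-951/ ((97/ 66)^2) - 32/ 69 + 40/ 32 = -1141303703/ 2596884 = -439.49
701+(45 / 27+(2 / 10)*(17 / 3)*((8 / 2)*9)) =743.47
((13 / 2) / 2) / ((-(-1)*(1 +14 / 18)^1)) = 117 / 64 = 1.83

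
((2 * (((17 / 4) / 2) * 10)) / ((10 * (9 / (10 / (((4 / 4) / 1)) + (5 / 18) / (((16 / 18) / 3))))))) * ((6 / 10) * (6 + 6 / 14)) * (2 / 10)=255 / 64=3.98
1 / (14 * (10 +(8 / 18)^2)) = 81 / 11564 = 0.01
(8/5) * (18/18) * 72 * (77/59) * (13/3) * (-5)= -192192/59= -3257.49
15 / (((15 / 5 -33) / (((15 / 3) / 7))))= -5 / 14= -0.36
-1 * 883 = -883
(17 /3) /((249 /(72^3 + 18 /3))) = 2115106 /249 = 8494.40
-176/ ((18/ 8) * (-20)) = 176/ 45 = 3.91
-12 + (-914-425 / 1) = -1351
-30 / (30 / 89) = -89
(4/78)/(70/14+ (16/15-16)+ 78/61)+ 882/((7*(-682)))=-6693671/35104927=-0.19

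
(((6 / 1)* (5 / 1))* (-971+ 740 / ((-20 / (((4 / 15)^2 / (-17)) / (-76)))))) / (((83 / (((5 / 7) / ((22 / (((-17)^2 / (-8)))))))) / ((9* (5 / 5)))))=3598946223 / 971432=3704.78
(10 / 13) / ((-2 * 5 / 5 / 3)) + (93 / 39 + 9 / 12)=103 / 52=1.98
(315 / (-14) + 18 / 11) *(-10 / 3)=765 / 11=69.55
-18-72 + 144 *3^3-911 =2887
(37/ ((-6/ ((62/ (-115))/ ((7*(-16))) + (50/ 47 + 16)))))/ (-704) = 17377679/ 116229120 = 0.15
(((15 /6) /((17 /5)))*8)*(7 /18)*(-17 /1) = -350 /9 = -38.89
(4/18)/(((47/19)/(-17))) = -646/423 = -1.53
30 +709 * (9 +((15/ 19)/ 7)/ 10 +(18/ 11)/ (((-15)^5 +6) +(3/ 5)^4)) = 106119418302753/ 16532093116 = 6418.99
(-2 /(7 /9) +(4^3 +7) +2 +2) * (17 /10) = 8619 /70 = 123.13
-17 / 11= -1.55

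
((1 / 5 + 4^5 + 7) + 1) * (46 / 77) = 237406 / 385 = 616.64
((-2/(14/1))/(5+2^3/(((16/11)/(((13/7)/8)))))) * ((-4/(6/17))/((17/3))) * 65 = 2080/703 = 2.96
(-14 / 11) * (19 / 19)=-14 / 11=-1.27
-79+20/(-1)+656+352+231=1140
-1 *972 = -972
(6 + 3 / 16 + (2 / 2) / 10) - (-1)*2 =663 / 80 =8.29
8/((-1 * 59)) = -8/59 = -0.14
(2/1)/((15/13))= 26/15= 1.73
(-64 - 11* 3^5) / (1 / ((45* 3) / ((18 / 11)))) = -225802.50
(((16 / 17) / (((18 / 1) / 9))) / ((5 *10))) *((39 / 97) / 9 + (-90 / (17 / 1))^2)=9443428 / 35742075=0.26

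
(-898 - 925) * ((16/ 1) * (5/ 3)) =-145840/ 3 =-48613.33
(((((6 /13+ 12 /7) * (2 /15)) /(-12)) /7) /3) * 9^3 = -2673 /3185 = -0.84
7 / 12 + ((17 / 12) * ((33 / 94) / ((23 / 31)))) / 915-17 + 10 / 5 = -114072133 / 7912920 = -14.42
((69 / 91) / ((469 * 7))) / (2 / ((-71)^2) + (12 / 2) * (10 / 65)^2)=4521777 / 2788100882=0.00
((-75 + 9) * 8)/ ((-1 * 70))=264/ 35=7.54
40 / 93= 0.43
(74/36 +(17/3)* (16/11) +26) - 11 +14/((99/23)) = 5653/198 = 28.55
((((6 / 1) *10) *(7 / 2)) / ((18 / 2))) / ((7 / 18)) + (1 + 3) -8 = 56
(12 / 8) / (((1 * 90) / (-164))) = -41 / 15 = -2.73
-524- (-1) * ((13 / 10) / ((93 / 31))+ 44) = -14387 / 30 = -479.57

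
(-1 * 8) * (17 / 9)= -136 / 9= -15.11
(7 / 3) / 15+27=1222 / 45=27.16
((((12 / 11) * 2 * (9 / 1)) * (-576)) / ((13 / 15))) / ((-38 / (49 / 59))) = 45722880 / 160303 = 285.23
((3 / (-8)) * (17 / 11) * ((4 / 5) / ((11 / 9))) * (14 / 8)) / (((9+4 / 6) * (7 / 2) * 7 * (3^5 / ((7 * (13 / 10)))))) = -221 / 2105400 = -0.00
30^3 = 27000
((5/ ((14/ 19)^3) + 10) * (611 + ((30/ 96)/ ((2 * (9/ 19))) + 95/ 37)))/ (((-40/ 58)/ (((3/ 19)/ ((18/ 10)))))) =-1756.74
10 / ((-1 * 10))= -1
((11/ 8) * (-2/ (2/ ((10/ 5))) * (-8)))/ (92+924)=11/ 508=0.02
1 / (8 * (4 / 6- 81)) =-0.00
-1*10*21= -210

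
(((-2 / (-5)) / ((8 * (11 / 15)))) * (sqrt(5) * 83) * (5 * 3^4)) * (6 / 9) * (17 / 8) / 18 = 63495 * sqrt(5) / 352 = 403.35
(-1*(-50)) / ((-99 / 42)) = -700 / 33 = -21.21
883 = 883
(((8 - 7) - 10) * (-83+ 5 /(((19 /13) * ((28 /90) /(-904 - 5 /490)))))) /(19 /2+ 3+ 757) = 117.24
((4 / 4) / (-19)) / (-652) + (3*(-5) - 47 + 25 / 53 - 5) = -66.53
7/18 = 0.39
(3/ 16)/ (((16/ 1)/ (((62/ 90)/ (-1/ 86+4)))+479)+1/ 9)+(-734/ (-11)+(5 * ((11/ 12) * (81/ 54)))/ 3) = 249964737175/ 3621666048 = 69.02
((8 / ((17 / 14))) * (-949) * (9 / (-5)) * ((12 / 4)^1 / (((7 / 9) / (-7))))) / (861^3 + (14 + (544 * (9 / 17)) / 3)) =-25827984 / 54253586735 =-0.00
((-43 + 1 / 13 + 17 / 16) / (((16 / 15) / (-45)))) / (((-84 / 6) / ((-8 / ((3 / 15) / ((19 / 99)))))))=62037375 / 64064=968.37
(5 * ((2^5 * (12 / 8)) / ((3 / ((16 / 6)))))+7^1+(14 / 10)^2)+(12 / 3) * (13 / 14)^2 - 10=792853 / 3675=215.74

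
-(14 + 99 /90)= -151 /10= -15.10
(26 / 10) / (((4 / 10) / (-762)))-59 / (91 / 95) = -456328 / 91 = -5014.59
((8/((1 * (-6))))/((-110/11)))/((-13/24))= -16/65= -0.25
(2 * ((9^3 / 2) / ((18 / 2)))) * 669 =54189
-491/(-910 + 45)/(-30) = -491/25950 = -0.02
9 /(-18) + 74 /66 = 41 /66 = 0.62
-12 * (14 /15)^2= -784 /75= -10.45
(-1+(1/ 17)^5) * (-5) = 7099280/ 1419857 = 5.00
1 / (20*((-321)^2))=0.00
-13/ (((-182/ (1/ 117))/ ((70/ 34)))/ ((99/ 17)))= 55/ 7514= 0.01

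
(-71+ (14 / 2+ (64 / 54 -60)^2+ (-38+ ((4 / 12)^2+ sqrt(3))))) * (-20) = -48949340 / 729 -20 * sqrt(3) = -67180.51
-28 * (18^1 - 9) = -252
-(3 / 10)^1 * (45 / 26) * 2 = -27 / 26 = -1.04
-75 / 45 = -5 / 3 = -1.67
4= 4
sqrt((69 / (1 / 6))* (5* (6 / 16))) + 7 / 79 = 7 / 79 + 3* sqrt(345) / 2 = 27.95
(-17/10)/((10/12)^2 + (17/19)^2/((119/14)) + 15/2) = -110466/538595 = -0.21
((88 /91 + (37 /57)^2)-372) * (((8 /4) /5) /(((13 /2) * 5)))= -438298628 /96089175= -4.56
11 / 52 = 0.21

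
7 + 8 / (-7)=41 / 7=5.86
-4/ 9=-0.44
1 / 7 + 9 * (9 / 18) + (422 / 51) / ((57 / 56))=519803 / 40698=12.77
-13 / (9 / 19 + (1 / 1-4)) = 247 / 48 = 5.15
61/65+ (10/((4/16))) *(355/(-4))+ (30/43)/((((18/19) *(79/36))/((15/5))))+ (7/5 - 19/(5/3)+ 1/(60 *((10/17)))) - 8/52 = -94279679623/26496600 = -3558.18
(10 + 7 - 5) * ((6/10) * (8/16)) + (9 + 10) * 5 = 493/5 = 98.60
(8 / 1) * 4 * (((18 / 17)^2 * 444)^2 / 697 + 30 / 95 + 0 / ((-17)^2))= 12593462745792 / 1106068603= 11385.79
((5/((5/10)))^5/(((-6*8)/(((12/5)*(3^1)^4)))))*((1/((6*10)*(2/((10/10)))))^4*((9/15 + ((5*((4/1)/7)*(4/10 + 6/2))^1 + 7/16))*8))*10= -6021/3584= -1.68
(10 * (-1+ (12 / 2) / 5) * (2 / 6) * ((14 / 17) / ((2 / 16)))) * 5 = 1120 / 51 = 21.96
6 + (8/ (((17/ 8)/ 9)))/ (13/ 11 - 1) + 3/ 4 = 13131/ 68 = 193.10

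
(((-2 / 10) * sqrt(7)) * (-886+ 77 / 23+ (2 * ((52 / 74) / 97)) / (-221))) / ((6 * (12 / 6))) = 247725001 * sqrt(7) / 16839588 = 38.92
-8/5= -1.60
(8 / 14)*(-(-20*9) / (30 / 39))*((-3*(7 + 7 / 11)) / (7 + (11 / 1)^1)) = -1872 / 11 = -170.18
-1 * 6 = -6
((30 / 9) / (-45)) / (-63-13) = 1 / 1026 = 0.00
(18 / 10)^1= 9 / 5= 1.80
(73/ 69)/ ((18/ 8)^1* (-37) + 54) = -292/ 8073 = -0.04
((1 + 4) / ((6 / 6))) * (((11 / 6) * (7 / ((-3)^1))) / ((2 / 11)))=-4235 / 36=-117.64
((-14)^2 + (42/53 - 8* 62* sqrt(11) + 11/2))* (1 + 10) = 235873/106 - 5456* sqrt(11) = -15870.29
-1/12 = -0.08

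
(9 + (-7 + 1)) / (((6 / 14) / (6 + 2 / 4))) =91 / 2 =45.50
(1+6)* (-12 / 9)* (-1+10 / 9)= -28 / 27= -1.04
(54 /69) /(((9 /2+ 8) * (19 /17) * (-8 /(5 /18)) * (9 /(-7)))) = 119 /78660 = 0.00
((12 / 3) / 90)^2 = 0.00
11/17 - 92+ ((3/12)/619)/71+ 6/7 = -1893147005/20919724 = -90.50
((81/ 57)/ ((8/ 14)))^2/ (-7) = -5103/ 5776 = -0.88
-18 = -18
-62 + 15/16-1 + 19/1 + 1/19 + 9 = -10339/304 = -34.01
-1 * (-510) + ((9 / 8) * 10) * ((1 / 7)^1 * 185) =22605 / 28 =807.32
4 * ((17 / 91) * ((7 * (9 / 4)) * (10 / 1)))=1530 / 13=117.69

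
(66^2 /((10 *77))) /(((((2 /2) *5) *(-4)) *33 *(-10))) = 3 /3500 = 0.00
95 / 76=5 / 4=1.25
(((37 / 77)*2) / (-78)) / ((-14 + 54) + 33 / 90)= -370 / 1212211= -0.00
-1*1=-1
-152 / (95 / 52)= -416 / 5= -83.20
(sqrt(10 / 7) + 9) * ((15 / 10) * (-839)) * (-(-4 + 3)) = -22653 / 2 - 2517 * sqrt(70) / 14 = -12830.70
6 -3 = 3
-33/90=-11/30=-0.37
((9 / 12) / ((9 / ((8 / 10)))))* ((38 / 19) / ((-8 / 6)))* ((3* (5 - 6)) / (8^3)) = 3 / 5120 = 0.00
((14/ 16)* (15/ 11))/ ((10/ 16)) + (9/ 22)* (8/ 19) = 435/ 209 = 2.08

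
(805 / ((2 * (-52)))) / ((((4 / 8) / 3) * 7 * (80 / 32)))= -69 / 26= -2.65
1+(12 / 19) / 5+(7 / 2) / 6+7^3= 392969 / 1140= 344.71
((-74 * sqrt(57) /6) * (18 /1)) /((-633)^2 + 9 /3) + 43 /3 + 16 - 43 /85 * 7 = 6832 /255 - 37 * sqrt(57) /66782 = 26.79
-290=-290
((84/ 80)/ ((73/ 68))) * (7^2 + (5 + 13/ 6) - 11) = 32249/ 730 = 44.18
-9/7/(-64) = 9/448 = 0.02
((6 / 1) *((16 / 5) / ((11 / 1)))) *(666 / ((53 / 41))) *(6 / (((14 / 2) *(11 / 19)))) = 298836864 / 224455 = 1331.39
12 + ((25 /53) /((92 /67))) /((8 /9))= 483171 /39008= 12.39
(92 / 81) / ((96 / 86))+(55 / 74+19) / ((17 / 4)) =5.66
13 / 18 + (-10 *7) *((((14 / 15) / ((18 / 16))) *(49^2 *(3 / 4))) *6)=-11294291 / 18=-627460.61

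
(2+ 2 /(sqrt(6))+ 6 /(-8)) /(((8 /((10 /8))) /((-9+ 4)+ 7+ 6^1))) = 2.58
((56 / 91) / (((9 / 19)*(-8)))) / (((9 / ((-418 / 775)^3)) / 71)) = 98523718568 / 490155046875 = 0.20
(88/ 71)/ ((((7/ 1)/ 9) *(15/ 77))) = 8.18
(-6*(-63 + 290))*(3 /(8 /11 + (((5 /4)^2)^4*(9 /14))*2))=-20619067392 /42341891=-486.97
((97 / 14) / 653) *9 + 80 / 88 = 101023 / 100562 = 1.00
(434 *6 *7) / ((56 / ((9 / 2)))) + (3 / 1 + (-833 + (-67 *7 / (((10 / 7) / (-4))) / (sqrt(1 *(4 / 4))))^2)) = 1725128.99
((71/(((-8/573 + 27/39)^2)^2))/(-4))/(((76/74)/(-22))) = 88970218069253103297/49546249492716556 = 1795.70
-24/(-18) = 4/3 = 1.33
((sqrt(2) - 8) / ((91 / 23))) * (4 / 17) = -736 / 1547 + 92 * sqrt(2) / 1547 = -0.39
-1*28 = -28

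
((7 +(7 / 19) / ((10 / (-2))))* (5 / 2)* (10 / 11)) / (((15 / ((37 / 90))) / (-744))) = -3018904 / 9405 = -320.99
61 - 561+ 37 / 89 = -44463 / 89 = -499.58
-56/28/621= -2/621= -0.00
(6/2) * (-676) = -2028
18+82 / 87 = 1648 / 87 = 18.94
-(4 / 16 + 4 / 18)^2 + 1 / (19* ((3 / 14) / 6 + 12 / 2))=-891691 / 4161456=-0.21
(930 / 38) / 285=31 / 361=0.09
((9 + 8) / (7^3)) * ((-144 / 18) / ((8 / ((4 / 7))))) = -68 / 2401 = -0.03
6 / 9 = 2 / 3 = 0.67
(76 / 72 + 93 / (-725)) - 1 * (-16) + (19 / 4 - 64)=-1104623 / 26100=-42.32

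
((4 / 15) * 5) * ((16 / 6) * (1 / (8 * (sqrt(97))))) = 4 * sqrt(97) / 873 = 0.05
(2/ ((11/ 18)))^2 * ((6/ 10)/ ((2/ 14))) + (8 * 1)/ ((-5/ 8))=19472/ 605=32.19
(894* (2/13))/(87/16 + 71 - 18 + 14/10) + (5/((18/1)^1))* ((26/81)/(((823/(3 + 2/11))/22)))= 2.31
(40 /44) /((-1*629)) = -10 /6919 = -0.00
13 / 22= 0.59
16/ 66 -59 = -1939/ 33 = -58.76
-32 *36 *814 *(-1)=937728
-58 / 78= -0.74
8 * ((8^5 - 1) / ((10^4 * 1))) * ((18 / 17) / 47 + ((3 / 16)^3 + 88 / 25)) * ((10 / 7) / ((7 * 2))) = 1359271012837 / 143180800000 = 9.49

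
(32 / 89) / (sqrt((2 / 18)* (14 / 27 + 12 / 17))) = 0.97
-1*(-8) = 8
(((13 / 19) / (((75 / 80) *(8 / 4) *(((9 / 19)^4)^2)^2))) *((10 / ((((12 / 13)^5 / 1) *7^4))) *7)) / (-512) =-4.83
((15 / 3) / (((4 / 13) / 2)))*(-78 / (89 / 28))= -70980 / 89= -797.53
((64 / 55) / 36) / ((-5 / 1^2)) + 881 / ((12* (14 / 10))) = 3633677 / 69300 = 52.43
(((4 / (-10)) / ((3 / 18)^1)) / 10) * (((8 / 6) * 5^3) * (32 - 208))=7040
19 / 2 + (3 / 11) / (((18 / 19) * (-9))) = 9.47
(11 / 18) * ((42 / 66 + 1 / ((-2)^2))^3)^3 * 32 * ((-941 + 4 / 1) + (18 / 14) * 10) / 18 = -16669923065876691 / 49168782688256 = -339.03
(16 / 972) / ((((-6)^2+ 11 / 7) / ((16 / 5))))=448 / 319545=0.00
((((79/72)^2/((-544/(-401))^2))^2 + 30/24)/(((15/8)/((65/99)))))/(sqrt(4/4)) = 51338077045668691213/87375977396551286784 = 0.59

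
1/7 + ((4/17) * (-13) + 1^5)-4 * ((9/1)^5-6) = -28104696/119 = -236173.92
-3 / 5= -0.60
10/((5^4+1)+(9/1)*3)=10/653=0.02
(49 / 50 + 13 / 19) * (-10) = -1581 / 95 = -16.64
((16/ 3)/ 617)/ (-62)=-8/ 57381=-0.00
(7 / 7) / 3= 1 / 3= 0.33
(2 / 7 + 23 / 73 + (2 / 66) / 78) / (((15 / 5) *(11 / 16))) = 6325832 / 21702681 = 0.29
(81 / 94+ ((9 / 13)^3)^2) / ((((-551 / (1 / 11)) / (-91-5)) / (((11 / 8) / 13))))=0.00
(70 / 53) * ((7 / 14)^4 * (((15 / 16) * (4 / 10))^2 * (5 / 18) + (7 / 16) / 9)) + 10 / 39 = 1674115 / 6349824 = 0.26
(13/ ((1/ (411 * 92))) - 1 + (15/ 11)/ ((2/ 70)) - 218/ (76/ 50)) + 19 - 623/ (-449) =46120945941/ 93841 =491479.69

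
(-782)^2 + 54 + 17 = 611595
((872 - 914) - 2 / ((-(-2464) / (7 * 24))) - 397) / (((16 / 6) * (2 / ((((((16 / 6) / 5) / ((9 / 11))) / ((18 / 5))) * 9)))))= -9661 / 72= -134.18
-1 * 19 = -19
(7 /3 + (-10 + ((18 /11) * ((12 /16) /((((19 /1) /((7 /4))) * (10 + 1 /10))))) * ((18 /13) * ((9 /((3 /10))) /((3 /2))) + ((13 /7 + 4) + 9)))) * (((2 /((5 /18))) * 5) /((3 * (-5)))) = 2152564 /124735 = 17.26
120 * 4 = 480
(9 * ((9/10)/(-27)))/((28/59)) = -177/280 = -0.63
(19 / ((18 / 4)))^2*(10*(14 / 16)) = 12635 / 81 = 155.99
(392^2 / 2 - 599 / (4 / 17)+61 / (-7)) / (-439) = -2079771 / 12292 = -169.20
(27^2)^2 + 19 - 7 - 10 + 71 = 531514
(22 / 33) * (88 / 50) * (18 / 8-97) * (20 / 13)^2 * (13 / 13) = -133408 / 507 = -263.13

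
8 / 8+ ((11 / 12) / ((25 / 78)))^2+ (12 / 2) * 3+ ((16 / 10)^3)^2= 2747301 / 62500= 43.96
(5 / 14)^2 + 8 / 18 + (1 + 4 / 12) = 3361 / 1764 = 1.91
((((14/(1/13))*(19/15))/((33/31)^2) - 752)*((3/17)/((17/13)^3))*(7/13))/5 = -4.66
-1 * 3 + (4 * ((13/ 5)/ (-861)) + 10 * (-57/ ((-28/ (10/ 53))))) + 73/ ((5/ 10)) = 33501214/ 228165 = 146.83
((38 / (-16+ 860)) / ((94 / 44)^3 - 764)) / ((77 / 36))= -36784 / 1318017197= -0.00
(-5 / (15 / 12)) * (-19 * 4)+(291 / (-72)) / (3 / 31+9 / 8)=273329 / 909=300.69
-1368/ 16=-171/ 2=-85.50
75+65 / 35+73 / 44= 24183 / 308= 78.52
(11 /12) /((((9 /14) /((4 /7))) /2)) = 44 /27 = 1.63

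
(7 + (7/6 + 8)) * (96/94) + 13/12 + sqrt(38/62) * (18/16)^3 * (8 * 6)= 71.10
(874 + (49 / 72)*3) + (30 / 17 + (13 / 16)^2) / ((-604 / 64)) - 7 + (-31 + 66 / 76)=1963374241 / 2341104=838.65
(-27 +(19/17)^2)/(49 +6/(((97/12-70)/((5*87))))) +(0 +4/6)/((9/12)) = -38003510/13231287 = -2.87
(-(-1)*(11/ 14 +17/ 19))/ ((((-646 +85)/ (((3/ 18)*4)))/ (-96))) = 4768/ 24871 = 0.19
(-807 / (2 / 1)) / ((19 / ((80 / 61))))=-32280 / 1159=-27.85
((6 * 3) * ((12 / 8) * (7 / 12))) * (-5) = -315 / 4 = -78.75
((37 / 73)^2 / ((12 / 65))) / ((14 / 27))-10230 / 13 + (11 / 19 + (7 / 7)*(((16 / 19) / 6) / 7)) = -173288120051 / 221132184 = -783.64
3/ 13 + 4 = 4.23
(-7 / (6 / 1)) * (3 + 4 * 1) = -49 / 6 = -8.17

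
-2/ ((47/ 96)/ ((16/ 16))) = -192/ 47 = -4.09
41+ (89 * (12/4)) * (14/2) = 1910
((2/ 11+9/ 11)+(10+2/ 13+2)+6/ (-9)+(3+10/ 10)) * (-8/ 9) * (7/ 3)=-36008/ 1053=-34.20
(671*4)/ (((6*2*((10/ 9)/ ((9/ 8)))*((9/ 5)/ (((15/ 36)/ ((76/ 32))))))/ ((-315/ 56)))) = -124.16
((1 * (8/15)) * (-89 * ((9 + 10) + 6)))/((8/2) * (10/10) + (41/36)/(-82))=-85440/287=-297.70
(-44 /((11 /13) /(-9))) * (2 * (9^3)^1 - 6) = 679536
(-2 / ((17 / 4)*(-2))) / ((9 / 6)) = 8 / 51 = 0.16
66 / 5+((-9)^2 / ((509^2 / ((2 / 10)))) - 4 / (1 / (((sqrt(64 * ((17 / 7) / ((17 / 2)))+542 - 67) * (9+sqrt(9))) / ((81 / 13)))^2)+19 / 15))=769688328039057 / 76635241357855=10.04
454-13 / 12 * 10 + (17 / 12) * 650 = 1364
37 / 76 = 0.49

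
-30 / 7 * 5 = -150 / 7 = -21.43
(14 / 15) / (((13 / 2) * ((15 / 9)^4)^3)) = 4960116 / 15869140625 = 0.00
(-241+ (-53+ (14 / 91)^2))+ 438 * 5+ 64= 1960.02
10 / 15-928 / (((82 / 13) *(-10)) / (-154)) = -1392982 / 615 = -2265.01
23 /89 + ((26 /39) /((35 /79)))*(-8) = -110081 /9345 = -11.78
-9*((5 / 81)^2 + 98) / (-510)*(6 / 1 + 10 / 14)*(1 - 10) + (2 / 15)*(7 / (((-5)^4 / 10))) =-3777102841 / 36146250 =-104.50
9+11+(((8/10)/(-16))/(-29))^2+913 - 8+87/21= 2187945607/2354800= 929.14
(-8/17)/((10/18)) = -72/85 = -0.85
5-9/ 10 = 41/ 10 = 4.10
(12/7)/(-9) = -4/21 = -0.19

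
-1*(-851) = 851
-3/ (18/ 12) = -2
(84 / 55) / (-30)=-14 / 275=-0.05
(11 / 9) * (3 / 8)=11 / 24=0.46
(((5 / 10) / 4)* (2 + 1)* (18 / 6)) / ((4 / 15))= 135 / 32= 4.22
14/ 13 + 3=53/ 13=4.08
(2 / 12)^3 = 1 / 216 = 0.00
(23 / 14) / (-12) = -23 / 168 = -0.14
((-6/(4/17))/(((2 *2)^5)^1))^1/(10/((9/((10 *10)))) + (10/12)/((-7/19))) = -3213/14044160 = -0.00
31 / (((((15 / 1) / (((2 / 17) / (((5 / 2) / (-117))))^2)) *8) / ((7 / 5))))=10.96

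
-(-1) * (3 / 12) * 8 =2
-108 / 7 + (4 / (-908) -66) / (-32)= -679631 / 50848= -13.37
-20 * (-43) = 860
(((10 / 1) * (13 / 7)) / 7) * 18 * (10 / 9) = 2600 / 49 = 53.06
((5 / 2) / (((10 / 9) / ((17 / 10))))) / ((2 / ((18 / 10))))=1377 / 400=3.44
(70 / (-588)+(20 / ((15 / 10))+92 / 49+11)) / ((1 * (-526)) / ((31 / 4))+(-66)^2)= 79267 / 13027336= 0.01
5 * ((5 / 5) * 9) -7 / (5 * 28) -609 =-11281 / 20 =-564.05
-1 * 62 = -62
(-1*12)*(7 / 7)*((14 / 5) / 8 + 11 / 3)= -241 / 5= -48.20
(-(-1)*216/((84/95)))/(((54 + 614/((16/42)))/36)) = 82080/15547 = 5.28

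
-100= -100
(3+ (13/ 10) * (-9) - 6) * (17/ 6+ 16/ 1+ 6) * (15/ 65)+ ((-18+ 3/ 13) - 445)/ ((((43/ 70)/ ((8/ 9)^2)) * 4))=-211046549/ 905580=-233.05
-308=-308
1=1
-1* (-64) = 64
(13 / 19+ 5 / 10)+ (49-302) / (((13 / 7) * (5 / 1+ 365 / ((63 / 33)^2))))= -637992 / 5726695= -0.11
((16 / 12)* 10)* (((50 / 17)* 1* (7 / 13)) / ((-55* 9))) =-2800 / 65637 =-0.04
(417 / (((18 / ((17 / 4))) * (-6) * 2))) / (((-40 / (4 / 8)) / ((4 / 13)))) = 2363 / 74880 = 0.03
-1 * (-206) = 206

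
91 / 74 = 1.23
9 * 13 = 117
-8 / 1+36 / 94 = -358 / 47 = -7.62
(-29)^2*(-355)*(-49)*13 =190179535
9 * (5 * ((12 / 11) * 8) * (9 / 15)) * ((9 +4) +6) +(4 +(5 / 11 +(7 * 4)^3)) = 26433.55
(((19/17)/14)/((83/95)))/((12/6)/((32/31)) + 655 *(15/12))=14440/129694887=0.00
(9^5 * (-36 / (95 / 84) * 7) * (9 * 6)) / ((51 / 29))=-652473499104 / 1615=-404008358.58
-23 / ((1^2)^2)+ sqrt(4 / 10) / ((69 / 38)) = -23+ 38 * sqrt(10) / 345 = -22.65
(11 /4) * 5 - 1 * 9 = 19 /4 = 4.75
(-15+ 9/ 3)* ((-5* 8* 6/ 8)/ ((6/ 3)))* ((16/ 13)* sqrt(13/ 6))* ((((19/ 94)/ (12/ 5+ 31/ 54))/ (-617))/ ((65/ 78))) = -1477440* sqrt(78)/ 302720561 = -0.04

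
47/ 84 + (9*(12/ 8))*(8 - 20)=-161.44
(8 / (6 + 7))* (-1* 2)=-16 / 13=-1.23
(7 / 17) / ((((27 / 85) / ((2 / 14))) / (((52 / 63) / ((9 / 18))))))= 520 / 1701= 0.31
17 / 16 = 1.06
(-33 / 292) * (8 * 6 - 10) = -627 / 146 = -4.29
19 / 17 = 1.12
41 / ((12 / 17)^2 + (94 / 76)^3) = 650178328 / 37906415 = 17.15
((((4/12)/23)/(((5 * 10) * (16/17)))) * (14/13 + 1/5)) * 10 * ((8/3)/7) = 1411/941850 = 0.00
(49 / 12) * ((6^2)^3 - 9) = 761901 / 4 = 190475.25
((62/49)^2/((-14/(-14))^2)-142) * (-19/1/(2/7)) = 3202431/343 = 9336.53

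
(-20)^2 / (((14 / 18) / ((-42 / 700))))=-216 / 7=-30.86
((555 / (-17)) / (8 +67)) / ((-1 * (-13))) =-0.03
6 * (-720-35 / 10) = -4341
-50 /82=-0.61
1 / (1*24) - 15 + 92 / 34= -4999 / 408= -12.25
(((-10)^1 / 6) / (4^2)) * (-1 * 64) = 20 / 3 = 6.67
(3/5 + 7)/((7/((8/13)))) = 304/455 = 0.67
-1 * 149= -149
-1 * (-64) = 64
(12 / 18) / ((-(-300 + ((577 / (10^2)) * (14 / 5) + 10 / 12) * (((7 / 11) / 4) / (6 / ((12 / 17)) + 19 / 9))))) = 1050500 / 472323627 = 0.00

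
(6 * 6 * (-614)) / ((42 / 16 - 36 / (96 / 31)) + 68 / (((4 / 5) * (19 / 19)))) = -5526 / 19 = -290.84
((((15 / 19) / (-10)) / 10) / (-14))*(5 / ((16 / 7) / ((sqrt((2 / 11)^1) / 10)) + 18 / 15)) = -315 / 267385936 + 375*sqrt(22) / 33423242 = 0.00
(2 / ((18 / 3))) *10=3.33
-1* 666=-666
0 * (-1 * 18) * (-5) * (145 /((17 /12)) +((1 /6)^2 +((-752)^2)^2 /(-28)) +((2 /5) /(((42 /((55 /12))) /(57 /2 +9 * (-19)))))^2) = 0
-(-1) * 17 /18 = 17 /18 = 0.94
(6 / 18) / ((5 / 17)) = 17 / 15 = 1.13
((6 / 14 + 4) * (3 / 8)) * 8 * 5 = 465 / 7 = 66.43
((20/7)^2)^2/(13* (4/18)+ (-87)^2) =1440000/163620947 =0.01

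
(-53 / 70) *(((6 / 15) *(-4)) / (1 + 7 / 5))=53 / 105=0.50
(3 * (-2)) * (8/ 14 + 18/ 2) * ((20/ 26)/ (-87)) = 1340/ 2639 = 0.51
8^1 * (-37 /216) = -37 /27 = -1.37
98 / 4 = 49 / 2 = 24.50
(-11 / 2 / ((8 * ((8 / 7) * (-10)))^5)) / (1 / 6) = 554631 / 107374182400000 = 0.00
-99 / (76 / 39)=-3861 / 76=-50.80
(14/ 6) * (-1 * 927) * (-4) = 8652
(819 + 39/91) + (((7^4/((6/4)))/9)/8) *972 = 156999/7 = 22428.43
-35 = -35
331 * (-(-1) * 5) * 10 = 16550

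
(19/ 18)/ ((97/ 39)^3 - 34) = -0.06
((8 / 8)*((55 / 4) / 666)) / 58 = 55 / 154512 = 0.00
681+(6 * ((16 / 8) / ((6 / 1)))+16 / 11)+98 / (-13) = 96799 / 143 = 676.92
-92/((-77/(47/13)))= 4324/1001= 4.32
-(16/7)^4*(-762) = 49938432/2401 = 20799.01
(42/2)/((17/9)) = 189/17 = 11.12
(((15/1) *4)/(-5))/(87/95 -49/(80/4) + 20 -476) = 4560/173863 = 0.03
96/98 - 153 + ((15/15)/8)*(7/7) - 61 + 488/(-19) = -1776941/7448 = -238.58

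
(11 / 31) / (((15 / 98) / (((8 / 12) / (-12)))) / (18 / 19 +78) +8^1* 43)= 53900 / 52248299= 0.00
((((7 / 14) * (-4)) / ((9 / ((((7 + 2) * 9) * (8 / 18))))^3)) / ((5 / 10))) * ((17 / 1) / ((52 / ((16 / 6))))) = -8704 / 39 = -223.18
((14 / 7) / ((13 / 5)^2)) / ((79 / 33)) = 0.12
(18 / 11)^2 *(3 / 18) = 54 / 121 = 0.45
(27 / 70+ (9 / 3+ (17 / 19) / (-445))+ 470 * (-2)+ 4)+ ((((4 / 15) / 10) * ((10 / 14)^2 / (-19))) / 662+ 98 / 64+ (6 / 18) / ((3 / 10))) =-36728310440443 / 39493913760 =-929.97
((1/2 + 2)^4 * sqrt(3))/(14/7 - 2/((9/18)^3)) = -625 * sqrt(3)/224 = -4.83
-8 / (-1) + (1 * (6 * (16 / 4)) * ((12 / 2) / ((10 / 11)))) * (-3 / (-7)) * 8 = 19288 / 35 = 551.09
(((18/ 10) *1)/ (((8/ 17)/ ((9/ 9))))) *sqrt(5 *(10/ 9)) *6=153 *sqrt(2)/ 4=54.09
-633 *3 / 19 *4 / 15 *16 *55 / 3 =-148544 / 19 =-7818.11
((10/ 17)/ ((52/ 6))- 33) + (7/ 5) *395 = 114935/ 221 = 520.07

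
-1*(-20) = 20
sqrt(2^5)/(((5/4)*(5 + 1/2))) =32*sqrt(2)/55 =0.82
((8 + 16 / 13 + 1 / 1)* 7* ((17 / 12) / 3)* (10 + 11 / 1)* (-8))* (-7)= 1551046 / 39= 39770.41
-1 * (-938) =938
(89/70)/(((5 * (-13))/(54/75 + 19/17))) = -69509/1933750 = -0.04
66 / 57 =22 / 19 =1.16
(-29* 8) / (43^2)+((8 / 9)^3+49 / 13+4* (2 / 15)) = 427509973 / 87614865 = 4.88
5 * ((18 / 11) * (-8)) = -720 / 11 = -65.45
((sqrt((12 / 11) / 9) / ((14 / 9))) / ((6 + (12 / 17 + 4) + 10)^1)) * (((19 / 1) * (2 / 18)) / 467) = 323 * sqrt(33) / 37972704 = 0.00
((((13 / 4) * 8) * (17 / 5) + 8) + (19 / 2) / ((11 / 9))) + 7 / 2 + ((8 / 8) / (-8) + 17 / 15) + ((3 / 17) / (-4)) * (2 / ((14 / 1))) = 17070631 / 157080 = 108.67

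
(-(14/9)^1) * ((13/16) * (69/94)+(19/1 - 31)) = 40019/2256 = 17.74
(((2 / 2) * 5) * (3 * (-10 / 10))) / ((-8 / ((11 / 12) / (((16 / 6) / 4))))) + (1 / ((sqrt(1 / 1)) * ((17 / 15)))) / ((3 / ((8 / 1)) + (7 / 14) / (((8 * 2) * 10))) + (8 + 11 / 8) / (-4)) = 2.13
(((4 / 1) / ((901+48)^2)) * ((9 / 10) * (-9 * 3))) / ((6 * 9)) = -9 / 4503005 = -0.00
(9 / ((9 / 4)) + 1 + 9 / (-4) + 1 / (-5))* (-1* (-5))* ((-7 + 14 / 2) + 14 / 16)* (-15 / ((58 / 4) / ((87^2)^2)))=-661178168.44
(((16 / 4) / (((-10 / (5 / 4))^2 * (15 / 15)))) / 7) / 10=1 / 1120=0.00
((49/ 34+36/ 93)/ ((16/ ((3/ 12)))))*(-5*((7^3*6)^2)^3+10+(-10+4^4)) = -11437838696567171380127/ 1054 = -10851839370557088595.95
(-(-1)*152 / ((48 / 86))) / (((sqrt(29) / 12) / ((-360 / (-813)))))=392160*sqrt(29) / 7859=268.72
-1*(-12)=12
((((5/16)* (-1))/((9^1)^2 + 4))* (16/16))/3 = -1/816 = -0.00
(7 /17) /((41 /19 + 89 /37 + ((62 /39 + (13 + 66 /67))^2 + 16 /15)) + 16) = 167997256245 /107793850645603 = 0.00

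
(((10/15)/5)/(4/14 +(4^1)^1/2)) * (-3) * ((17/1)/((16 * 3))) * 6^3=-1071/80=-13.39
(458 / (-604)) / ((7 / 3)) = -687 / 2114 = -0.32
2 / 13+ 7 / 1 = 7.15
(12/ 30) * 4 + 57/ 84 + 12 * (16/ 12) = 2559/ 140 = 18.28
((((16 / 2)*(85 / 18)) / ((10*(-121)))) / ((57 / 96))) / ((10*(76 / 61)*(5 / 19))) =-8296 / 517275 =-0.02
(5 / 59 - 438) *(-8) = 206696 / 59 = 3503.32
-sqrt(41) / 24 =-0.27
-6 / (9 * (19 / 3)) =-2 / 19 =-0.11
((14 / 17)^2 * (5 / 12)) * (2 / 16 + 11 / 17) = 0.22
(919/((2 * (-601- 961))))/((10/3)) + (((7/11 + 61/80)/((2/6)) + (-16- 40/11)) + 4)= -720271/62480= -11.53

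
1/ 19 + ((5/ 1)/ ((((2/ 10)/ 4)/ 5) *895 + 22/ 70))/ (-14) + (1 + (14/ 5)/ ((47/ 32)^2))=629296598/ 272181935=2.31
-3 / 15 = -1 / 5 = -0.20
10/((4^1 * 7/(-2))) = -5/7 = -0.71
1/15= 0.07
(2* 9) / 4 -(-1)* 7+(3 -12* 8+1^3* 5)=-153 / 2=-76.50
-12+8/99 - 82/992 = -589339/49104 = -12.00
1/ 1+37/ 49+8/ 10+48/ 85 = 12994/ 4165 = 3.12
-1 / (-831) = 1 / 831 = 0.00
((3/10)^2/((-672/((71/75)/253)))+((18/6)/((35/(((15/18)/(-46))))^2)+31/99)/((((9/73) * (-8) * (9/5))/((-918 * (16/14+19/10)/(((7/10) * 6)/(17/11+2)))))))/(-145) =-23010605736503797/8022388789800000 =-2.87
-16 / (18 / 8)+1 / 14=-887 / 126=-7.04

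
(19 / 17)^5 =2476099 / 1419857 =1.74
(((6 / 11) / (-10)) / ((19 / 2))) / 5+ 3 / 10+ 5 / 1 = 55373 / 10450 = 5.30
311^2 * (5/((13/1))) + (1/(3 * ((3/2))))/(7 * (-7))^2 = 10450220471/280917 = 37200.38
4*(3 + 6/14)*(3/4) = 72/7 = 10.29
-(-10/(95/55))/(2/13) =715/19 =37.63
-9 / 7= -1.29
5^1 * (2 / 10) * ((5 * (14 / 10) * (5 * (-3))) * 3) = -315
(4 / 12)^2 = 1 / 9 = 0.11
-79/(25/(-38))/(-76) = -79/50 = -1.58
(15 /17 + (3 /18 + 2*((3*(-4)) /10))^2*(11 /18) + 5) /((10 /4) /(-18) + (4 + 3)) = 2459443 /1889550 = 1.30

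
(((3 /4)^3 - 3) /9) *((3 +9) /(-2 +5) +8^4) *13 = -732875 /48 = -15268.23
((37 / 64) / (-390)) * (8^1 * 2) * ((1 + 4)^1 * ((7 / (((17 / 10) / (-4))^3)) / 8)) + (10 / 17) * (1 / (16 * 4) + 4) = 22771235 / 6131424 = 3.71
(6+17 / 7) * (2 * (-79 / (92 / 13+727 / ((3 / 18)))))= -60593 / 198793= -0.30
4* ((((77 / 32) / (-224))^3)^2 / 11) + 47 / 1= 13546827679130613019 / 288230376151711744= 47.00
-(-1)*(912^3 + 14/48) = 18205212679/24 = 758550528.29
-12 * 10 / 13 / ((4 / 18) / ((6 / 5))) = -648 / 13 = -49.85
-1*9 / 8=-9 / 8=-1.12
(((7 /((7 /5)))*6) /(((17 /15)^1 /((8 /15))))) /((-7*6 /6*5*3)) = -16 /119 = -0.13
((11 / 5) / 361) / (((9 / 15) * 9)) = 11 / 9747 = 0.00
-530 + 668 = 138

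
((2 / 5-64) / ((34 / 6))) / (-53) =18 / 85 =0.21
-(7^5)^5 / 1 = -1341068619663964900807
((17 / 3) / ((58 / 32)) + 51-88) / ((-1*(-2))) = -2947 / 174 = -16.94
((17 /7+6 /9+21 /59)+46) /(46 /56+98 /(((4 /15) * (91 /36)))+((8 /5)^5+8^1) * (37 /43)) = 428124125000 /1403490091173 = 0.31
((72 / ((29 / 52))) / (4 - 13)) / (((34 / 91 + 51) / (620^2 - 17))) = -14551202848 / 135575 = -107329.54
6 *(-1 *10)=-60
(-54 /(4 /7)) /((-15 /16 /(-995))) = -100296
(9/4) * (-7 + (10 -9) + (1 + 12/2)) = 9/4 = 2.25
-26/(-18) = 1.44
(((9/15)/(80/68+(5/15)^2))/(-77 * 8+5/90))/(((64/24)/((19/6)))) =-78489/87365560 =-0.00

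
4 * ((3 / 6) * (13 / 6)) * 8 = 104 / 3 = 34.67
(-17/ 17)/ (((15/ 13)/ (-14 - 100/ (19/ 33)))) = 46358/ 285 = 162.66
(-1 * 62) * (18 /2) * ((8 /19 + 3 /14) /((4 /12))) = -141453 /133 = -1063.56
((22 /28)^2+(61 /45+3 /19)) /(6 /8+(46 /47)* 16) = 16782713 /129246075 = 0.13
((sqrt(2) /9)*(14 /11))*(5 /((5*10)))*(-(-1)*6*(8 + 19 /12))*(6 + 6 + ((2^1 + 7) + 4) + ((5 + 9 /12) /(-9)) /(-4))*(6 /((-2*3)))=-583303*sqrt(2) /28512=-28.93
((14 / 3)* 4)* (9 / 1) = 168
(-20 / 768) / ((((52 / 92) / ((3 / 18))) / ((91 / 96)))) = -805 / 110592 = -0.01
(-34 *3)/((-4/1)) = 51/2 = 25.50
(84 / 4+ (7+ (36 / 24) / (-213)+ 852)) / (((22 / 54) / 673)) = 2270629989 / 1562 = 1453668.37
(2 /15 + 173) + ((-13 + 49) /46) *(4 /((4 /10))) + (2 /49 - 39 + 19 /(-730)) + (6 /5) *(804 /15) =2545804633 /12340650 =206.29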